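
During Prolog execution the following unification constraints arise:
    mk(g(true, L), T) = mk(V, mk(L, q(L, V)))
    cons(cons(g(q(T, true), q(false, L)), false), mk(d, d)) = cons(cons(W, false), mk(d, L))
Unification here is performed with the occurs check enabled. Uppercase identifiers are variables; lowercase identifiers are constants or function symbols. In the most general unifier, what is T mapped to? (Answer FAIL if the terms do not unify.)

mk(d, q(d, g(true, d)))

Decompose mk/2: g(true, L) = V,  T = mk(L, q(L, V)).
Bind V := g(true, L); substituting into the one remaining equation that mentions V gives: T = mk(L, q(L, g(true, L))).
Bind T := mk(L, q(L, g(true, L))); substituting into the remaining equation gives: cons(cons(g(q(mk(L, q(L, g(true, L))), true), q(false, L)), false), mk(d, d)) = cons(cons(W, false), mk(d, L)).
Decompose cons/2: cons(g(q(mk(L, q(L, g(true, L))), true), q(false, L)), false) = cons(W, false),  mk(d, d) = mk(d, L).
Decompose cons/2: g(q(mk(L, q(L, g(true, L))), true), q(false, L)) = W,  false = false.
Bind W := g(q(mk(L, q(L, g(true, L))), true), q(false, L)); no other remaining equation mentions W.
Delete trivial equation false = false.
Decompose mk/2: d = d,  d = L.
Delete trivial equation d = d.
Bind L := d. Substituting into the earlier bindings gives V := g(true, d), T := mk(d, q(d, g(true, d))), W := g(q(mk(d, q(d, g(true, d))), true), q(false, d)).
MGU = { V -> g(true, d), T -> mk(d, q(d, g(true, d))), W -> g(q(mk(d, q(d, g(true, d))), true), q(false, d)), L -> d }, so T -> mk(d, q(d, g(true, d))).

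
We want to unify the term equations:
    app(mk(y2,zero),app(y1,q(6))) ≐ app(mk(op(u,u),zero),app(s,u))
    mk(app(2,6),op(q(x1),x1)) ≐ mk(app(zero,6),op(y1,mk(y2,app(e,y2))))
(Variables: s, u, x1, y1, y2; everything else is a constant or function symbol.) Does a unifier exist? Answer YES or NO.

Decompose app/2: mk(y2,zero) ≐ mk(op(u,u),zero),  app(y1,q(6)) ≐ app(s,u).
Decompose mk/2: y2 ≐ op(u,u),  zero ≐ zero.
Bind y2 := op(u,u); substituting into the one remaining equation that mentions y2 gives: mk(app(2,6),op(q(x1),x1)) ≐ mk(app(zero,6),op(y1,mk(op(u,u),app(e,op(u,u))))).
Delete trivial equation zero ≐ zero.
Decompose app/2: y1 ≐ s,  q(6) ≐ u.
Bind y1 := s; substituting into the one remaining equation that mentions y1 gives: mk(app(2,6),op(q(x1),x1)) ≐ mk(app(zero,6),op(s,mk(op(u,u),app(e,op(u,u))))).
Bind u := q(6); substituting into the remaining equation gives: mk(app(2,6),op(q(x1),x1)) ≐ mk(app(zero,6),op(s,mk(op(q(6),q(6)),app(e,op(q(6),q(6)))))). Substituting into the earlier binding gives y2 := op(q(6),q(6)).
Decompose mk/2: app(2,6) ≐ app(zero,6),  op(q(x1),x1) ≐ op(s,mk(op(q(6),q(6)),app(e,op(q(6),q(6))))).
Decompose app/2: 2 ≐ zero,  6 ≐ 6.
Clash: constants 2 and zero differ; no unifier exists.

NO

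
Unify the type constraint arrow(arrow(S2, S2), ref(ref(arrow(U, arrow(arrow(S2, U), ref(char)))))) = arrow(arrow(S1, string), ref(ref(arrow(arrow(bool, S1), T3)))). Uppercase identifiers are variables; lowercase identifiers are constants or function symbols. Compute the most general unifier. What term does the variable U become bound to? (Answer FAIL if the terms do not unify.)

arrow(bool, string)

Decompose arrow/2: arrow(S2, S2) = arrow(S1, string),  ref(ref(arrow(U, arrow(arrow(S2, U), ref(char))))) = ref(ref(arrow(arrow(bool, S1), T3))).
Decompose arrow/2: S2 = S1,  S2 = string.
Bind S2 := S1; substituting into the remaining equations gives: S1 = string,  ref(ref(arrow(U, arrow(arrow(S1, U), ref(char))))) = ref(ref(arrow(arrow(bool, S1), T3))).
Bind S1 := string; substituting into the remaining equation gives: ref(ref(arrow(U, arrow(arrow(string, U), ref(char))))) = ref(ref(arrow(arrow(bool, string), T3))). Substituting into the earlier binding gives S2 := string.
Decompose ref/1: ref(arrow(U, arrow(arrow(string, U), ref(char)))) = ref(arrow(arrow(bool, string), T3)).
Decompose ref/1: arrow(U, arrow(arrow(string, U), ref(char))) = arrow(arrow(bool, string), T3).
Decompose arrow/2: U = arrow(bool, string),  arrow(arrow(string, U), ref(char)) = T3.
Bind U := arrow(bool, string); substituting into the remaining equation gives: arrow(arrow(string, arrow(bool, string)), ref(char)) = T3.
Bind T3 := arrow(arrow(string, arrow(bool, string)), ref(char)).
MGU = { S2 -> string, S1 -> string, U -> arrow(bool, string), T3 -> arrow(arrow(string, arrow(bool, string)), ref(char)) }, so U -> arrow(bool, string).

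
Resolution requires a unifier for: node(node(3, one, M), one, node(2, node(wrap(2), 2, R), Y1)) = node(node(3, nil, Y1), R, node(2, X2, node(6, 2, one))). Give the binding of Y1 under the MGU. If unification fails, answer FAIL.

Decompose node/3: node(3, one, M) = node(3, nil, Y1),  one = R,  node(2, node(wrap(2), 2, R), Y1) = node(2, X2, node(6, 2, one)).
Decompose node/3: 3 = 3,  one = nil,  M = Y1.
Delete trivial equation 3 = 3.
Clash: constants one and nil differ; no unifier exists.

FAIL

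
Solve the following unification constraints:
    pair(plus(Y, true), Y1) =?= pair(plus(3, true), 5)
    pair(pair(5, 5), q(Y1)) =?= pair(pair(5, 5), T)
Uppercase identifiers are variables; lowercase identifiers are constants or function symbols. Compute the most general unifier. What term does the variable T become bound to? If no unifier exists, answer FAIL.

Decompose pair/2: plus(Y, true) =?= plus(3, true),  Y1 =?= 5.
Decompose plus/2: Y =?= 3,  true =?= true.
Bind Y := 3; no other remaining equation mentions Y.
Delete trivial equation true =?= true.
Bind Y1 := 5; substituting into the remaining equation gives: pair(pair(5, 5), q(5)) =?= pair(pair(5, 5), T).
Decompose pair/2: pair(5, 5) =?= pair(5, 5),  q(5) =?= T.
Delete trivial equation pair(5, 5) =?= pair(5, 5).
Bind T := q(5).
MGU = { Y ↦ 3, Y1 ↦ 5, T ↦ q(5) }, so T ↦ q(5).

q(5)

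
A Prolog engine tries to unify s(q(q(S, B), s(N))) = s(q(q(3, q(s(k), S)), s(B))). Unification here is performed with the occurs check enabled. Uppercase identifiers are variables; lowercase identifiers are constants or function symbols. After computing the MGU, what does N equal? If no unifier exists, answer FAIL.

Decompose s/1: q(q(S, B), s(N)) = q(q(3, q(s(k), S)), s(B)).
Decompose q/2: q(S, B) = q(3, q(s(k), S)),  s(N) = s(B).
Decompose q/2: S = 3,  B = q(s(k), S).
Bind S := 3; substituting into the one remaining equation that mentions S gives: B = q(s(k), 3).
Bind B := q(s(k), 3); substituting into the remaining equation gives: s(N) = s(q(s(k), 3)).
Decompose s/1: N = q(s(k), 3).
Bind N := q(s(k), 3).
MGU = { S = 3, B = q(s(k), 3), N = q(s(k), 3) }, so N = q(s(k), 3).

q(s(k), 3)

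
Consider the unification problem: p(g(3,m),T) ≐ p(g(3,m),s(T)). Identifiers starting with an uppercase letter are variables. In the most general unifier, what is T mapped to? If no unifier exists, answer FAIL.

FAIL

Decompose p/2: g(3,m) ≐ g(3,m),  T ≐ s(T).
Delete trivial equation g(3,m) ≐ g(3,m).
Occurs check fails: T occurs in s(T); the equation T ≐ s(T) has no finite solution.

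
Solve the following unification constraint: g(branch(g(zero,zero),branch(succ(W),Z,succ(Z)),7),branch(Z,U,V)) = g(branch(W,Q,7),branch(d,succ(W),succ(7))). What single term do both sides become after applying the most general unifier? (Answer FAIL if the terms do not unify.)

Decompose g/2: branch(g(zero,zero),branch(succ(W),Z,succ(Z)),7) = branch(W,Q,7),  branch(Z,U,V) = branch(d,succ(W),succ(7)).
Decompose branch/3: g(zero,zero) = W,  branch(succ(W),Z,succ(Z)) = Q,  7 = 7.
Bind W := g(zero,zero); substituting into the 2 remaining equations that mention W gives: branch(succ(g(zero,zero)),Z,succ(Z)) = Q,  branch(Z,U,V) = branch(d,succ(g(zero,zero)),succ(7)).
Bind Q := branch(succ(g(zero,zero)),Z,succ(Z)); no other remaining equation mentions Q.
Delete trivial equation 7 = 7.
Decompose branch/3: Z = d,  U = succ(g(zero,zero)),  V = succ(7).
Bind Z := d; no other remaining equation mentions Z. Substituting into the earlier binding gives Q := branch(succ(g(zero,zero)),d,succ(d)).
Bind U := succ(g(zero,zero)); no other remaining equation mentions U.
Bind V := succ(7).
Applying the MGU to either side gives g(branch(g(zero,zero),branch(succ(g(zero,zero)),d,succ(d)),7),branch(d,succ(g(zero,zero)),succ(7))).

g(branch(g(zero,zero),branch(succ(g(zero,zero)),d,succ(d)),7),branch(d,succ(g(zero,zero)),succ(7)))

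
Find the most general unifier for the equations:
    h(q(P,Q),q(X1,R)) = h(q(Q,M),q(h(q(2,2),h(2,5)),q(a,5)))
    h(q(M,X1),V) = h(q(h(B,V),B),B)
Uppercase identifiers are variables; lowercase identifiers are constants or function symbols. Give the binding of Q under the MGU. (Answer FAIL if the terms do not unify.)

Decompose h/2: q(P,Q) = q(Q,M),  q(X1,R) = q(h(q(2,2),h(2,5)),q(a,5)).
Decompose q/2: P = Q,  Q = M.
Bind P := Q; no other remaining equation mentions P.
Bind Q := M; no other remaining equation mentions Q. Substituting into the earlier binding gives P := M.
Decompose q/2: X1 = h(q(2,2),h(2,5)),  R = q(a,5).
Bind X1 := h(q(2,2),h(2,5)); substituting into the one remaining equation that mentions X1 gives: h(q(M,h(q(2,2),h(2,5))),V) = h(q(h(B,V),B),B).
Bind R := q(a,5); no other remaining equation mentions R.
Decompose h/2: q(M,h(q(2,2),h(2,5))) = q(h(B,V),B),  V = B.
Decompose q/2: M = h(B,V),  h(q(2,2),h(2,5)) = B.
Bind M := h(B,V); no other remaining equation mentions M. Substituting into the earlier bindings gives P := h(B,V), Q := h(B,V).
Bind B := h(q(2,2),h(2,5)); substituting into the remaining equation gives: V = h(q(2,2),h(2,5)). Substituting into the earlier bindings gives P := h(h(q(2,2),h(2,5)),V), Q := h(h(q(2,2),h(2,5)),V), M := h(h(q(2,2),h(2,5)),V).
Bind V := h(q(2,2),h(2,5)). Substituting into the earlier bindings gives P := h(h(q(2,2),h(2,5)),h(q(2,2),h(2,5))), Q := h(h(q(2,2),h(2,5)),h(q(2,2),h(2,5))), M := h(h(q(2,2),h(2,5)),h(q(2,2),h(2,5))).
MGU = { P := h(h(q(2,2),h(2,5)),h(q(2,2),h(2,5))), Q := h(h(q(2,2),h(2,5)),h(q(2,2),h(2,5))), X1 := h(q(2,2),h(2,5)), R := q(a,5), M := h(h(q(2,2),h(2,5)),h(q(2,2),h(2,5))), B := h(q(2,2),h(2,5)), V := h(q(2,2),h(2,5)) }, so Q := h(h(q(2,2),h(2,5)),h(q(2,2),h(2,5))).

h(h(q(2,2),h(2,5)),h(q(2,2),h(2,5)))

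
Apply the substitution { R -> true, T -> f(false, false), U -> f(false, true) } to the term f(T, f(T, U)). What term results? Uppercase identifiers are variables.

f(f(false, false), f(f(false, false), f(false, true)))

Replace each occurrence of T with f(false, false).
Replace each occurrence of U with f(false, true).
Result: f(f(false, false), f(f(false, false), f(false, true))).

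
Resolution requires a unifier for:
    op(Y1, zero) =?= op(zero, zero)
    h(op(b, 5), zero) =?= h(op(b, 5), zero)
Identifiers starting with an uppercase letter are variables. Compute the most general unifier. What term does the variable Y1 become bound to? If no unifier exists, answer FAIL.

zero

Decompose op/2: Y1 =?= zero,  zero =?= zero.
Bind Y1 := zero; no other remaining equation mentions Y1.
Delete trivial equation zero =?= zero.
Delete trivial equation h(op(b, 5), zero) =?= h(op(b, 5), zero).
MGU = { Y1 -> zero }, so Y1 -> zero.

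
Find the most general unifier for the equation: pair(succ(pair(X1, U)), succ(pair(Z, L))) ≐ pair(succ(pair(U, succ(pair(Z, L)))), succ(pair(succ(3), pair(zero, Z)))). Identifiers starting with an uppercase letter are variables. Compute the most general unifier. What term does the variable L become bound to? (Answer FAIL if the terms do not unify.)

pair(zero, succ(3))

Decompose pair/2: succ(pair(X1, U)) ≐ succ(pair(U, succ(pair(Z, L)))),  succ(pair(Z, L)) ≐ succ(pair(succ(3), pair(zero, Z))).
Decompose succ/1: pair(X1, U) ≐ pair(U, succ(pair(Z, L))).
Decompose pair/2: X1 ≐ U,  U ≐ succ(pair(Z, L)).
Bind X1 := U; no other remaining equation mentions X1.
Bind U := succ(pair(Z, L)); no other remaining equation mentions U. Substituting into the earlier binding gives X1 := succ(pair(Z, L)).
Decompose succ/1: pair(Z, L) ≐ pair(succ(3), pair(zero, Z)).
Decompose pair/2: Z ≐ succ(3),  L ≐ pair(zero, Z).
Bind Z := succ(3); substituting into the remaining equation gives: L ≐ pair(zero, succ(3)). Substituting into the earlier bindings gives X1 := succ(pair(succ(3), L)), U := succ(pair(succ(3), L)).
Bind L := pair(zero, succ(3)). Substituting into the earlier bindings gives X1 := succ(pair(succ(3), pair(zero, succ(3)))), U := succ(pair(succ(3), pair(zero, succ(3)))).
MGU = { X1 := succ(pair(succ(3), pair(zero, succ(3)))), U := succ(pair(succ(3), pair(zero, succ(3)))), Z := succ(3), L := pair(zero, succ(3)) }, so L := pair(zero, succ(3)).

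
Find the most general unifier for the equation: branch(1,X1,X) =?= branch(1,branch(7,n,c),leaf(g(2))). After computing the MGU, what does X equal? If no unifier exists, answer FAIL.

Decompose branch/3: 1 =?= 1,  X1 =?= branch(7,n,c),  X =?= leaf(g(2)).
Delete trivial equation 1 =?= 1.
Bind X1 := branch(7,n,c); no other remaining equation mentions X1.
Bind X := leaf(g(2)).
MGU = { X1 -> branch(7,n,c), X -> leaf(g(2)) }, so X -> leaf(g(2)).

leaf(g(2))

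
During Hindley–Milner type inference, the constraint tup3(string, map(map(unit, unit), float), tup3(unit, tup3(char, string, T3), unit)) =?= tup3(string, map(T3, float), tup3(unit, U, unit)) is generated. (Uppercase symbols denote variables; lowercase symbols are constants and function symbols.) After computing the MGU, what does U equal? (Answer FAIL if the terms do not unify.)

tup3(char, string, map(unit, unit))

Decompose tup3/3: string =?= string,  map(map(unit, unit), float) =?= map(T3, float),  tup3(unit, tup3(char, string, T3), unit) =?= tup3(unit, U, unit).
Delete trivial equation string =?= string.
Decompose map/2: map(unit, unit) =?= T3,  float =?= float.
Bind T3 := map(unit, unit); substituting into the one remaining equation that mentions T3 gives: tup3(unit, tup3(char, string, map(unit, unit)), unit) =?= tup3(unit, U, unit).
Delete trivial equation float =?= float.
Decompose tup3/3: unit =?= unit,  tup3(char, string, map(unit, unit)) =?= U,  unit =?= unit.
Delete trivial equation unit =?= unit.
Bind U := tup3(char, string, map(unit, unit)); no other remaining equation mentions U.
Delete trivial equation unit =?= unit.
MGU = { T3 ↦ map(unit, unit), U ↦ tup3(char, string, map(unit, unit)) }, so U ↦ tup3(char, string, map(unit, unit)).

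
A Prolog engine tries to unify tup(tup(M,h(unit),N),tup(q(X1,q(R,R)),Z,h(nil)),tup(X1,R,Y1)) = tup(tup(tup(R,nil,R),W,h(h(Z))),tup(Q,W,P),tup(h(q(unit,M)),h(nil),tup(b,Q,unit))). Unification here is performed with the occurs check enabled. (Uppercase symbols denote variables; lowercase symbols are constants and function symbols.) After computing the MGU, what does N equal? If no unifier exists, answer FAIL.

h(h(h(unit)))

Decompose tup/3: tup(M,h(unit),N) = tup(tup(R,nil,R),W,h(h(Z))),  tup(q(X1,q(R,R)),Z,h(nil)) = tup(Q,W,P),  tup(X1,R,Y1) = tup(h(q(unit,M)),h(nil),tup(b,Q,unit)).
Decompose tup/3: M = tup(R,nil,R),  h(unit) = W,  N = h(h(Z)).
Bind M := tup(R,nil,R); substituting into the one remaining equation that mentions M gives: tup(X1,R,Y1) = tup(h(q(unit,tup(R,nil,R))),h(nil),tup(b,Q,unit)).
Bind W := h(unit); substituting into the one remaining equation that mentions W gives: tup(q(X1,q(R,R)),Z,h(nil)) = tup(Q,h(unit),P).
Bind N := h(h(Z)); no other remaining equation mentions N.
Decompose tup/3: q(X1,q(R,R)) = Q,  Z = h(unit),  h(nil) = P.
Bind Q := q(X1,q(R,R)); substituting into the one remaining equation that mentions Q gives: tup(X1,R,Y1) = tup(h(q(unit,tup(R,nil,R))),h(nil),tup(b,q(X1,q(R,R)),unit)).
Bind Z := h(unit); no other remaining equation mentions Z. Substituting into the earlier binding gives N := h(h(h(unit))).
Bind P := h(nil); no other remaining equation mentions P.
Decompose tup/3: X1 = h(q(unit,tup(R,nil,R))),  R = h(nil),  Y1 = tup(b,q(X1,q(R,R)),unit).
Bind X1 := h(q(unit,tup(R,nil,R))); substituting into the one remaining equation that mentions X1 gives: Y1 = tup(b,q(h(q(unit,tup(R,nil,R))),q(R,R)),unit). Substituting into the earlier binding gives Q := q(h(q(unit,tup(R,nil,R))),q(R,R)).
Bind R := h(nil); substituting into the remaining equation gives: Y1 = tup(b,q(h(q(unit,tup(h(nil),nil,h(nil)))),q(h(nil),h(nil))),unit). Substituting into the earlier bindings gives M := tup(h(nil),nil,h(nil)), Q := q(h(q(unit,tup(h(nil),nil,h(nil)))),q(h(nil),h(nil))), X1 := h(q(unit,tup(h(nil),nil,h(nil)))).
Bind Y1 := tup(b,q(h(q(unit,tup(h(nil),nil,h(nil)))),q(h(nil),h(nil))),unit).
MGU = { M = tup(h(nil),nil,h(nil)), W = h(unit), N = h(h(h(unit))), Q = q(h(q(unit,tup(h(nil),nil,h(nil)))),q(h(nil),h(nil))), Z = h(unit), P = h(nil), X1 = h(q(unit,tup(h(nil),nil,h(nil)))), R = h(nil), Y1 = tup(b,q(h(q(unit,tup(h(nil),nil,h(nil)))),q(h(nil),h(nil))),unit) }, so N = h(h(h(unit))).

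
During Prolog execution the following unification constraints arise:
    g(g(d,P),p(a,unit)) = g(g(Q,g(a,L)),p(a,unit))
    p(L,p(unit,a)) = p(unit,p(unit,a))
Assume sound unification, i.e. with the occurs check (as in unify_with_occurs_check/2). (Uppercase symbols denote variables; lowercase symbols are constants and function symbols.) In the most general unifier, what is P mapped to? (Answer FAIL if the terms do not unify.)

g(a,unit)

Decompose g/2: g(d,P) = g(Q,g(a,L)),  p(a,unit) = p(a,unit).
Decompose g/2: d = Q,  P = g(a,L).
Bind Q := d; no other remaining equation mentions Q.
Bind P := g(a,L); no other remaining equation mentions P.
Delete trivial equation p(a,unit) = p(a,unit).
Decompose p/2: L = unit,  p(unit,a) = p(unit,a).
Bind L := unit; no other remaining equation mentions L. Substituting into the earlier binding gives P := g(a,unit).
Delete trivial equation p(unit,a) = p(unit,a).
MGU = { Q = d, P = g(a,unit), L = unit }, so P = g(a,unit).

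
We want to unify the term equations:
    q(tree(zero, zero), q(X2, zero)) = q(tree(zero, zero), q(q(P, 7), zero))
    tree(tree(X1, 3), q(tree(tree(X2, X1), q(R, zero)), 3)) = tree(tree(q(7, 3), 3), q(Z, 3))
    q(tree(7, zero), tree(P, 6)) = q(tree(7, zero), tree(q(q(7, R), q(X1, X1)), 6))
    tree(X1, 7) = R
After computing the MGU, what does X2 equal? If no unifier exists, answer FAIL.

Decompose q/2: tree(zero, zero) = tree(zero, zero),  q(X2, zero) = q(q(P, 7), zero).
Delete trivial equation tree(zero, zero) = tree(zero, zero).
Decompose q/2: X2 = q(P, 7),  zero = zero.
Bind X2 := q(P, 7); substituting into the one remaining equation that mentions X2 gives: tree(tree(X1, 3), q(tree(tree(q(P, 7), X1), q(R, zero)), 3)) = tree(tree(q(7, 3), 3), q(Z, 3)).
Delete trivial equation zero = zero.
Decompose tree/2: tree(X1, 3) = tree(q(7, 3), 3),  q(tree(tree(q(P, 7), X1), q(R, zero)), 3) = q(Z, 3).
Decompose tree/2: X1 = q(7, 3),  3 = 3.
Bind X1 := q(7, 3); substituting into the 3 remaining equations that mention X1 gives: q(tree(tree(q(P, 7), q(7, 3)), q(R, zero)), 3) = q(Z, 3),  q(tree(7, zero), tree(P, 6)) = q(tree(7, zero), tree(q(q(7, R), q(q(7, 3), q(7, 3))), 6)),  tree(q(7, 3), 7) = R.
Delete trivial equation 3 = 3.
Decompose q/2: tree(tree(q(P, 7), q(7, 3)), q(R, zero)) = Z,  3 = 3.
Bind Z := tree(tree(q(P, 7), q(7, 3)), q(R, zero)); no other remaining equation mentions Z.
Delete trivial equation 3 = 3.
Decompose q/2: tree(7, zero) = tree(7, zero),  tree(P, 6) = tree(q(q(7, R), q(q(7, 3), q(7, 3))), 6).
Delete trivial equation tree(7, zero) = tree(7, zero).
Decompose tree/2: P = q(q(7, R), q(q(7, 3), q(7, 3))),  6 = 6.
Bind P := q(q(7, R), q(q(7, 3), q(7, 3))); no other remaining equation mentions P. Substituting into the earlier bindings gives X2 := q(q(q(7, R), q(q(7, 3), q(7, 3))), 7), Z := tree(tree(q(q(q(7, R), q(q(7, 3), q(7, 3))), 7), q(7, 3)), q(R, zero)).
Delete trivial equation 6 = 6.
Bind R := tree(q(7, 3), 7). Substituting into the earlier bindings gives X2 := q(q(q(7, tree(q(7, 3), 7)), q(q(7, 3), q(7, 3))), 7), Z := tree(tree(q(q(q(7, tree(q(7, 3), 7)), q(q(7, 3), q(7, 3))), 7), q(7, 3)), q(tree(q(7, 3), 7), zero)), P := q(q(7, tree(q(7, 3), 7)), q(q(7, 3), q(7, 3))).
MGU = { X2 := q(q(q(7, tree(q(7, 3), 7)), q(q(7, 3), q(7, 3))), 7), X1 := q(7, 3), Z := tree(tree(q(q(q(7, tree(q(7, 3), 7)), q(q(7, 3), q(7, 3))), 7), q(7, 3)), q(tree(q(7, 3), 7), zero)), P := q(q(7, tree(q(7, 3), 7)), q(q(7, 3), q(7, 3))), R := tree(q(7, 3), 7) }, so X2 := q(q(q(7, tree(q(7, 3), 7)), q(q(7, 3), q(7, 3))), 7).

q(q(q(7, tree(q(7, 3), 7)), q(q(7, 3), q(7, 3))), 7)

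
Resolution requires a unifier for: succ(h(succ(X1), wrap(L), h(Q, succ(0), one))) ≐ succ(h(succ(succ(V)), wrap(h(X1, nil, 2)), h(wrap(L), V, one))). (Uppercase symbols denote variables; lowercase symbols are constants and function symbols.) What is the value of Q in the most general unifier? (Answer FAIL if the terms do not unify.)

wrap(h(succ(succ(0)), nil, 2))

Decompose succ/1: h(succ(X1), wrap(L), h(Q, succ(0), one)) ≐ h(succ(succ(V)), wrap(h(X1, nil, 2)), h(wrap(L), V, one)).
Decompose h/3: succ(X1) ≐ succ(succ(V)),  wrap(L) ≐ wrap(h(X1, nil, 2)),  h(Q, succ(0), one) ≐ h(wrap(L), V, one).
Decompose succ/1: X1 ≐ succ(V).
Bind X1 := succ(V); substituting into the one remaining equation that mentions X1 gives: wrap(L) ≐ wrap(h(succ(V), nil, 2)).
Decompose wrap/1: L ≐ h(succ(V), nil, 2).
Bind L := h(succ(V), nil, 2); substituting into the remaining equation gives: h(Q, succ(0), one) ≐ h(wrap(h(succ(V), nil, 2)), V, one).
Decompose h/3: Q ≐ wrap(h(succ(V), nil, 2)),  succ(0) ≐ V,  one ≐ one.
Bind Q := wrap(h(succ(V), nil, 2)); no other remaining equation mentions Q.
Bind V := succ(0); no other remaining equation mentions V. Substituting into the earlier bindings gives X1 := succ(succ(0)), L := h(succ(succ(0)), nil, 2), Q := wrap(h(succ(succ(0)), nil, 2)).
Delete trivial equation one ≐ one.
MGU = { X1 := succ(succ(0)), L := h(succ(succ(0)), nil, 2), Q := wrap(h(succ(succ(0)), nil, 2)), V := succ(0) }, so Q := wrap(h(succ(succ(0)), nil, 2)).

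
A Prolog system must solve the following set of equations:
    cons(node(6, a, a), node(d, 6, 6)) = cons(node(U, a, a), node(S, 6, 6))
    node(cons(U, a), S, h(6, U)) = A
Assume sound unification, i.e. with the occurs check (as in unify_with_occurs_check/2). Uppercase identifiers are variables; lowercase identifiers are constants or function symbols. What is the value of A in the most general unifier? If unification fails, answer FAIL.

node(cons(6, a), d, h(6, 6))

Decompose cons/2: node(6, a, a) = node(U, a, a),  node(d, 6, 6) = node(S, 6, 6).
Decompose node/3: 6 = U,  a = a,  a = a.
Bind U := 6; substituting into the one remaining equation that mentions U gives: node(cons(6, a), S, h(6, 6)) = A.
Delete trivial equation a = a.
Delete trivial equation a = a.
Decompose node/3: d = S,  6 = 6,  6 = 6.
Bind S := d; substituting into the one remaining equation that mentions S gives: node(cons(6, a), d, h(6, 6)) = A.
Delete trivial equation 6 = 6.
Delete trivial equation 6 = 6.
Bind A := node(cons(6, a), d, h(6, 6)).
MGU = { U ↦ 6, S ↦ d, A ↦ node(cons(6, a), d, h(6, 6)) }, so A ↦ node(cons(6, a), d, h(6, 6)).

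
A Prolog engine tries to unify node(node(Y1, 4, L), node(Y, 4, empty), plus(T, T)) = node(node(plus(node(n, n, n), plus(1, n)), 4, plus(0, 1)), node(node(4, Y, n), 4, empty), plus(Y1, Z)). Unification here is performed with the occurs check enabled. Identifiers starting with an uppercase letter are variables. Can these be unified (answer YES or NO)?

Decompose node/3: node(Y1, 4, L) = node(plus(node(n, n, n), plus(1, n)), 4, plus(0, 1)),  node(Y, 4, empty) = node(node(4, Y, n), 4, empty),  plus(T, T) = plus(Y1, Z).
Decompose node/3: Y1 = plus(node(n, n, n), plus(1, n)),  4 = 4,  L = plus(0, 1).
Bind Y1 := plus(node(n, n, n), plus(1, n)); substituting into the one remaining equation that mentions Y1 gives: plus(T, T) = plus(plus(node(n, n, n), plus(1, n)), Z).
Delete trivial equation 4 = 4.
Bind L := plus(0, 1); no other remaining equation mentions L.
Decompose node/3: Y = node(4, Y, n),  4 = 4,  empty = empty.
Occurs check fails: Y occurs in node(4, Y, n); the equation Y = node(4, Y, n) has no finite solution.

NO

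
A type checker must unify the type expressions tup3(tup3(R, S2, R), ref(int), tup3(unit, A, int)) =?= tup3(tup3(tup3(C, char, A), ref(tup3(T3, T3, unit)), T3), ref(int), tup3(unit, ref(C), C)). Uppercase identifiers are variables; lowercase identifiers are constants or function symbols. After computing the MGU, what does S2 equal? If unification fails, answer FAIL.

ref(tup3(tup3(int, char, ref(int)), tup3(int, char, ref(int)), unit))

Decompose tup3/3: tup3(R, S2, R) =?= tup3(tup3(C, char, A), ref(tup3(T3, T3, unit)), T3),  ref(int) =?= ref(int),  tup3(unit, A, int) =?= tup3(unit, ref(C), C).
Decompose tup3/3: R =?= tup3(C, char, A),  S2 =?= ref(tup3(T3, T3, unit)),  R =?= T3.
Bind R := tup3(C, char, A); substituting into the one remaining equation that mentions R gives: tup3(C, char, A) =?= T3.
Bind S2 := ref(tup3(T3, T3, unit)); no other remaining equation mentions S2.
Bind T3 := tup3(C, char, A); no other remaining equation mentions T3. Substituting into the earlier binding gives S2 := ref(tup3(tup3(C, char, A), tup3(C, char, A), unit)).
Delete trivial equation ref(int) =?= ref(int).
Decompose tup3/3: unit =?= unit,  A =?= ref(C),  int =?= C.
Delete trivial equation unit =?= unit.
Bind A := ref(C); no other remaining equation mentions A. Substituting into the earlier bindings gives R := tup3(C, char, ref(C)), S2 := ref(tup3(tup3(C, char, ref(C)), tup3(C, char, ref(C)), unit)), T3 := tup3(C, char, ref(C)).
Bind C := int. Substituting into the earlier bindings gives R := tup3(int, char, ref(int)), S2 := ref(tup3(tup3(int, char, ref(int)), tup3(int, char, ref(int)), unit)), T3 := tup3(int, char, ref(int)), A := ref(int).
MGU = { R -> tup3(int, char, ref(int)), S2 -> ref(tup3(tup3(int, char, ref(int)), tup3(int, char, ref(int)), unit)), T3 -> tup3(int, char, ref(int)), A -> ref(int), C -> int }, so S2 -> ref(tup3(tup3(int, char, ref(int)), tup3(int, char, ref(int)), unit)).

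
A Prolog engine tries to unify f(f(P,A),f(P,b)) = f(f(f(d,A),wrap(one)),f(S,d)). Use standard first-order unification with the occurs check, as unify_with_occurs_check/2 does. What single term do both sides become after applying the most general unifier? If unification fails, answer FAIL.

Decompose f/2: f(P,A) = f(f(d,A),wrap(one)),  f(P,b) = f(S,d).
Decompose f/2: P = f(d,A),  A = wrap(one).
Bind P := f(d,A); substituting into the one remaining equation that mentions P gives: f(f(d,A),b) = f(S,d).
Bind A := wrap(one); substituting into the remaining equation gives: f(f(d,wrap(one)),b) = f(S,d). Substituting into the earlier binding gives P := f(d,wrap(one)).
Decompose f/2: f(d,wrap(one)) = S,  b = d.
Bind S := f(d,wrap(one)); no other remaining equation mentions S.
Clash: constants b and d differ; no unifier exists.

FAIL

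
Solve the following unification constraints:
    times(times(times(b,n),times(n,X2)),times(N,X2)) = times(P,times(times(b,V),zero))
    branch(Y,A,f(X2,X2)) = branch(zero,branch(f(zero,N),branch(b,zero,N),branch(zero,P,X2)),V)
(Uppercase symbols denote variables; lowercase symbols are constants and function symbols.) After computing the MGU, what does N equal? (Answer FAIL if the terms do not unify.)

times(b,f(zero,zero))

Decompose times/2: times(times(b,n),times(n,X2)) = P,  times(N,X2) = times(times(b,V),zero).
Bind P := times(times(b,n),times(n,X2)); substituting into the one remaining equation that mentions P gives: branch(Y,A,f(X2,X2)) = branch(zero,branch(f(zero,N),branch(b,zero,N),branch(zero,times(times(b,n),times(n,X2)),X2)),V).
Decompose times/2: N = times(b,V),  X2 = zero.
Bind N := times(b,V); substituting into the one remaining equation that mentions N gives: branch(Y,A,f(X2,X2)) = branch(zero,branch(f(zero,times(b,V)),branch(b,zero,times(b,V)),branch(zero,times(times(b,n),times(n,X2)),X2)),V).
Bind X2 := zero; substituting into the remaining equation gives: branch(Y,A,f(zero,zero)) = branch(zero,branch(f(zero,times(b,V)),branch(b,zero,times(b,V)),branch(zero,times(times(b,n),times(n,zero)),zero)),V). Substituting into the earlier binding gives P := times(times(b,n),times(n,zero)).
Decompose branch/3: Y = zero,  A = branch(f(zero,times(b,V)),branch(b,zero,times(b,V)),branch(zero,times(times(b,n),times(n,zero)),zero)),  f(zero,zero) = V.
Bind Y := zero; no other remaining equation mentions Y.
Bind A := branch(f(zero,times(b,V)),branch(b,zero,times(b,V)),branch(zero,times(times(b,n),times(n,zero)),zero)); no other remaining equation mentions A.
Bind V := f(zero,zero). Substituting into the earlier bindings gives N := times(b,f(zero,zero)), A := branch(f(zero,times(b,f(zero,zero))),branch(b,zero,times(b,f(zero,zero))),branch(zero,times(times(b,n),times(n,zero)),zero)).
MGU = { P ↦ times(times(b,n),times(n,zero)), N ↦ times(b,f(zero,zero)), X2 ↦ zero, Y ↦ zero, A ↦ branch(f(zero,times(b,f(zero,zero))),branch(b,zero,times(b,f(zero,zero))),branch(zero,times(times(b,n),times(n,zero)),zero)), V ↦ f(zero,zero) }, so N ↦ times(b,f(zero,zero)).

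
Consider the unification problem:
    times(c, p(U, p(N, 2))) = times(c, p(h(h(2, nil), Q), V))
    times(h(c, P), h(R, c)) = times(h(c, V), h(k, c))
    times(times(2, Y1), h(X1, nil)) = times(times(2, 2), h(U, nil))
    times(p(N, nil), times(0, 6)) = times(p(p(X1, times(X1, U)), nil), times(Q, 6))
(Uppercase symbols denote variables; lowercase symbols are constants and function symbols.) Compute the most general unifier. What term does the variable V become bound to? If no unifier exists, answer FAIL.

Decompose times/2: c = c,  p(U, p(N, 2)) = p(h(h(2, nil), Q), V).
Delete trivial equation c = c.
Decompose p/2: U = h(h(2, nil), Q),  p(N, 2) = V.
Bind U := h(h(2, nil), Q); substituting into the 2 remaining equations that mention U gives: times(times(2, Y1), h(X1, nil)) = times(times(2, 2), h(h(h(2, nil), Q), nil)),  times(p(N, nil), times(0, 6)) = times(p(p(X1, times(X1, h(h(2, nil), Q))), nil), times(Q, 6)).
Bind V := p(N, 2); substituting into the one remaining equation that mentions V gives: times(h(c, P), h(R, c)) = times(h(c, p(N, 2)), h(k, c)).
Decompose times/2: h(c, P) = h(c, p(N, 2)),  h(R, c) = h(k, c).
Decompose h/2: c = c,  P = p(N, 2).
Delete trivial equation c = c.
Bind P := p(N, 2); no other remaining equation mentions P.
Decompose h/2: R = k,  c = c.
Bind R := k; no other remaining equation mentions R.
Delete trivial equation c = c.
Decompose times/2: times(2, Y1) = times(2, 2),  h(X1, nil) = h(h(h(2, nil), Q), nil).
Decompose times/2: 2 = 2,  Y1 = 2.
Delete trivial equation 2 = 2.
Bind Y1 := 2; no other remaining equation mentions Y1.
Decompose h/2: X1 = h(h(2, nil), Q),  nil = nil.
Bind X1 := h(h(2, nil), Q); substituting into the one remaining equation that mentions X1 gives: times(p(N, nil), times(0, 6)) = times(p(p(h(h(2, nil), Q), times(h(h(2, nil), Q), h(h(2, nil), Q))), nil), times(Q, 6)).
Delete trivial equation nil = nil.
Decompose times/2: p(N, nil) = p(p(h(h(2, nil), Q), times(h(h(2, nil), Q), h(h(2, nil), Q))), nil),  times(0, 6) = times(Q, 6).
Decompose p/2: N = p(h(h(2, nil), Q), times(h(h(2, nil), Q), h(h(2, nil), Q))),  nil = nil.
Bind N := p(h(h(2, nil), Q), times(h(h(2, nil), Q), h(h(2, nil), Q))); no other remaining equation mentions N. Substituting into the earlier bindings gives V := p(p(h(h(2, nil), Q), times(h(h(2, nil), Q), h(h(2, nil), Q))), 2), P := p(p(h(h(2, nil), Q), times(h(h(2, nil), Q), h(h(2, nil), Q))), 2).
Delete trivial equation nil = nil.
Decompose times/2: 0 = Q,  6 = 6.
Bind Q := 0; no other remaining equation mentions Q. Substituting into the earlier bindings gives U := h(h(2, nil), 0), V := p(p(h(h(2, nil), 0), times(h(h(2, nil), 0), h(h(2, nil), 0))), 2), P := p(p(h(h(2, nil), 0), times(h(h(2, nil), 0), h(h(2, nil), 0))), 2), X1 := h(h(2, nil), 0), N := p(h(h(2, nil), 0), times(h(h(2, nil), 0), h(h(2, nil), 0))).
Delete trivial equation 6 = 6.
MGU = { U -> h(h(2, nil), 0), V -> p(p(h(h(2, nil), 0), times(h(h(2, nil), 0), h(h(2, nil), 0))), 2), P -> p(p(h(h(2, nil), 0), times(h(h(2, nil), 0), h(h(2, nil), 0))), 2), R -> k, Y1 -> 2, X1 -> h(h(2, nil), 0), N -> p(h(h(2, nil), 0), times(h(h(2, nil), 0), h(h(2, nil), 0))), Q -> 0 }, so V -> p(p(h(h(2, nil), 0), times(h(h(2, nil), 0), h(h(2, nil), 0))), 2).

p(p(h(h(2, nil), 0), times(h(h(2, nil), 0), h(h(2, nil), 0))), 2)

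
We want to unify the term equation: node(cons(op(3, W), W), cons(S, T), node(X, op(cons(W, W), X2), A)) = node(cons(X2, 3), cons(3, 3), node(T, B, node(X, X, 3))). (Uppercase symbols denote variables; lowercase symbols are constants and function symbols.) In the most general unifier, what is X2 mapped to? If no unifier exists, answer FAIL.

Decompose node/3: cons(op(3, W), W) = cons(X2, 3),  cons(S, T) = cons(3, 3),  node(X, op(cons(W, W), X2), A) = node(T, B, node(X, X, 3)).
Decompose cons/2: op(3, W) = X2,  W = 3.
Bind X2 := op(3, W); substituting into the one remaining equation that mentions X2 gives: node(X, op(cons(W, W), op(3, W)), A) = node(T, B, node(X, X, 3)).
Bind W := 3; substituting into the one remaining equation that mentions W gives: node(X, op(cons(3, 3), op(3, 3)), A) = node(T, B, node(X, X, 3)). Substituting into the earlier binding gives X2 := op(3, 3).
Decompose cons/2: S = 3,  T = 3.
Bind S := 3; no other remaining equation mentions S.
Bind T := 3; substituting into the remaining equation gives: node(X, op(cons(3, 3), op(3, 3)), A) = node(3, B, node(X, X, 3)).
Decompose node/3: X = 3,  op(cons(3, 3), op(3, 3)) = B,  A = node(X, X, 3).
Bind X := 3; substituting into the one remaining equation that mentions X gives: A = node(3, 3, 3).
Bind B := op(cons(3, 3), op(3, 3)); no other remaining equation mentions B.
Bind A := node(3, 3, 3).
MGU = { X2 -> op(3, 3), W -> 3, S -> 3, T -> 3, X -> 3, B -> op(cons(3, 3), op(3, 3)), A -> node(3, 3, 3) }, so X2 -> op(3, 3).

op(3, 3)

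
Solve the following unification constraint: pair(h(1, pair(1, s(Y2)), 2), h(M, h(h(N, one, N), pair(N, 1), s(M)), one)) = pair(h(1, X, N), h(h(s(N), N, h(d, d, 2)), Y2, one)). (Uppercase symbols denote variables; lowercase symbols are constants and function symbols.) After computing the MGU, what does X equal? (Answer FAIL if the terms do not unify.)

pair(1, s(h(h(2, one, 2), pair(2, 1), s(h(s(2), 2, h(d, d, 2))))))

Decompose pair/2: h(1, pair(1, s(Y2)), 2) = h(1, X, N),  h(M, h(h(N, one, N), pair(N, 1), s(M)), one) = h(h(s(N), N, h(d, d, 2)), Y2, one).
Decompose h/3: 1 = 1,  pair(1, s(Y2)) = X,  2 = N.
Delete trivial equation 1 = 1.
Bind X := pair(1, s(Y2)); no other remaining equation mentions X.
Bind N := 2; substituting into the remaining equation gives: h(M, h(h(2, one, 2), pair(2, 1), s(M)), one) = h(h(s(2), 2, h(d, d, 2)), Y2, one).
Decompose h/3: M = h(s(2), 2, h(d, d, 2)),  h(h(2, one, 2), pair(2, 1), s(M)) = Y2,  one = one.
Bind M := h(s(2), 2, h(d, d, 2)); substituting into the one remaining equation that mentions M gives: h(h(2, one, 2), pair(2, 1), s(h(s(2), 2, h(d, d, 2)))) = Y2.
Bind Y2 := h(h(2, one, 2), pair(2, 1), s(h(s(2), 2, h(d, d, 2)))); no other remaining equation mentions Y2. Substituting into the earlier binding gives X := pair(1, s(h(h(2, one, 2), pair(2, 1), s(h(s(2), 2, h(d, d, 2)))))).
Delete trivial equation one = one.
MGU = { X := pair(1, s(h(h(2, one, 2), pair(2, 1), s(h(s(2), 2, h(d, d, 2)))))), N := 2, M := h(s(2), 2, h(d, d, 2)), Y2 := h(h(2, one, 2), pair(2, 1), s(h(s(2), 2, h(d, d, 2)))) }, so X := pair(1, s(h(h(2, one, 2), pair(2, 1), s(h(s(2), 2, h(d, d, 2)))))).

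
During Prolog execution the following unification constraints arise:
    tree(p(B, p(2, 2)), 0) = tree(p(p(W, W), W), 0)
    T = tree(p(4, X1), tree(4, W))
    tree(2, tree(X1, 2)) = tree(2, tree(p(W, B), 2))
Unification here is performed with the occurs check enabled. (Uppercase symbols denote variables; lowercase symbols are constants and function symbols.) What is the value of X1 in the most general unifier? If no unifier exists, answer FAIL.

Decompose tree/2: p(B, p(2, 2)) = p(p(W, W), W),  0 = 0.
Decompose p/2: B = p(W, W),  p(2, 2) = W.
Bind B := p(W, W); substituting into the one remaining equation that mentions B gives: tree(2, tree(X1, 2)) = tree(2, tree(p(W, p(W, W)), 2)).
Bind W := p(2, 2); substituting into the 2 remaining equations that mention W gives: T = tree(p(4, X1), tree(4, p(2, 2))),  tree(2, tree(X1, 2)) = tree(2, tree(p(p(2, 2), p(p(2, 2), p(2, 2))), 2)). Substituting into the earlier binding gives B := p(p(2, 2), p(2, 2)).
Delete trivial equation 0 = 0.
Bind T := tree(p(4, X1), tree(4, p(2, 2))); no other remaining equation mentions T.
Decompose tree/2: 2 = 2,  tree(X1, 2) = tree(p(p(2, 2), p(p(2, 2), p(2, 2))), 2).
Delete trivial equation 2 = 2.
Decompose tree/2: X1 = p(p(2, 2), p(p(2, 2), p(2, 2))),  2 = 2.
Bind X1 := p(p(2, 2), p(p(2, 2), p(2, 2))); no other remaining equation mentions X1. Substituting into the earlier binding gives T := tree(p(4, p(p(2, 2), p(p(2, 2), p(2, 2)))), tree(4, p(2, 2))).
Delete trivial equation 2 = 2.
MGU = { B -> p(p(2, 2), p(2, 2)), W -> p(2, 2), T -> tree(p(4, p(p(2, 2), p(p(2, 2), p(2, 2)))), tree(4, p(2, 2))), X1 -> p(p(2, 2), p(p(2, 2), p(2, 2))) }, so X1 -> p(p(2, 2), p(p(2, 2), p(2, 2))).

p(p(2, 2), p(p(2, 2), p(2, 2)))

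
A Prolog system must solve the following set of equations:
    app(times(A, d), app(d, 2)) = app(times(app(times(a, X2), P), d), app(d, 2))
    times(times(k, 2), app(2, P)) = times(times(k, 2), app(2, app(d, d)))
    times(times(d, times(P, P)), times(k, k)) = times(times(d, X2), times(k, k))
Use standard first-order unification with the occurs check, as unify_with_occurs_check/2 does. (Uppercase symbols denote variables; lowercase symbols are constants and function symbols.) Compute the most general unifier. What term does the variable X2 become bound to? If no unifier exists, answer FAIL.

Decompose app/2: times(A, d) = times(app(times(a, X2), P), d),  app(d, 2) = app(d, 2).
Decompose times/2: A = app(times(a, X2), P),  d = d.
Bind A := app(times(a, X2), P); no other remaining equation mentions A.
Delete trivial equation d = d.
Delete trivial equation app(d, 2) = app(d, 2).
Decompose times/2: times(k, 2) = times(k, 2),  app(2, P) = app(2, app(d, d)).
Delete trivial equation times(k, 2) = times(k, 2).
Decompose app/2: 2 = 2,  P = app(d, d).
Delete trivial equation 2 = 2.
Bind P := app(d, d); substituting into the remaining equation gives: times(times(d, times(app(d, d), app(d, d))), times(k, k)) = times(times(d, X2), times(k, k)). Substituting into the earlier binding gives A := app(times(a, X2), app(d, d)).
Decompose times/2: times(d, times(app(d, d), app(d, d))) = times(d, X2),  times(k, k) = times(k, k).
Decompose times/2: d = d,  times(app(d, d), app(d, d)) = X2.
Delete trivial equation d = d.
Bind X2 := times(app(d, d), app(d, d)); no other remaining equation mentions X2. Substituting into the earlier binding gives A := app(times(a, times(app(d, d), app(d, d))), app(d, d)).
Delete trivial equation times(k, k) = times(k, k).
MGU = { A -> app(times(a, times(app(d, d), app(d, d))), app(d, d)), P -> app(d, d), X2 -> times(app(d, d), app(d, d)) }, so X2 -> times(app(d, d), app(d, d)).

times(app(d, d), app(d, d))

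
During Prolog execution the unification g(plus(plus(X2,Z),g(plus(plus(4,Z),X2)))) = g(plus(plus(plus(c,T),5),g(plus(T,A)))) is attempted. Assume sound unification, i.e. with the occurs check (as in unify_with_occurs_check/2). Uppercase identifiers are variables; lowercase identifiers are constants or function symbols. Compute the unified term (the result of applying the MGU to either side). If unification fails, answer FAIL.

g(plus(plus(plus(c,plus(4,5)),5),g(plus(plus(4,5),plus(c,plus(4,5))))))

Decompose g/1: plus(plus(X2,Z),g(plus(plus(4,Z),X2))) = plus(plus(plus(c,T),5),g(plus(T,A))).
Decompose plus/2: plus(X2,Z) = plus(plus(c,T),5),  g(plus(plus(4,Z),X2)) = g(plus(T,A)).
Decompose plus/2: X2 = plus(c,T),  Z = 5.
Bind X2 := plus(c,T); substituting into the one remaining equation that mentions X2 gives: g(plus(plus(4,Z),plus(c,T))) = g(plus(T,A)).
Bind Z := 5; substituting into the remaining equation gives: g(plus(plus(4,5),plus(c,T))) = g(plus(T,A)).
Decompose g/1: plus(plus(4,5),plus(c,T)) = plus(T,A).
Decompose plus/2: plus(4,5) = T,  plus(c,T) = A.
Bind T := plus(4,5); substituting into the remaining equation gives: plus(c,plus(4,5)) = A. Substituting into the earlier binding gives X2 := plus(c,plus(4,5)).
Bind A := plus(c,plus(4,5)).
Applying the MGU to either side gives g(plus(plus(plus(c,plus(4,5)),5),g(plus(plus(4,5),plus(c,plus(4,5)))))).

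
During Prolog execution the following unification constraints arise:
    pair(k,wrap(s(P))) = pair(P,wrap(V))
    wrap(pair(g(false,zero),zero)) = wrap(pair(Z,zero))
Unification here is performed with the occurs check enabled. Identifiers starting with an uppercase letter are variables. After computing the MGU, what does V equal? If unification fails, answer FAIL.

Decompose pair/2: k = P,  wrap(s(P)) = wrap(V).
Bind P := k; substituting into the one remaining equation that mentions P gives: wrap(s(k)) = wrap(V).
Decompose wrap/1: s(k) = V.
Bind V := s(k); no other remaining equation mentions V.
Decompose wrap/1: pair(g(false,zero),zero) = pair(Z,zero).
Decompose pair/2: g(false,zero) = Z,  zero = zero.
Bind Z := g(false,zero); no other remaining equation mentions Z.
Delete trivial equation zero = zero.
MGU = { P ↦ k, V ↦ s(k), Z ↦ g(false,zero) }, so V ↦ s(k).

s(k)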